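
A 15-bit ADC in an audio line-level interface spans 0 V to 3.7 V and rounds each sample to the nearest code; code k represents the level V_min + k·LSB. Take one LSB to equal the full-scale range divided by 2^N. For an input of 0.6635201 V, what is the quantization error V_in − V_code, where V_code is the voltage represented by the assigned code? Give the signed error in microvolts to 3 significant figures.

V_FS = 3.7 V. LSB = 3.7 V / 2^15 ≈ 112.9 µV.
(0.6635201 − (0)) / LSB = 0.6635201 × 32768/3.7 = 5876.2775. Nearest integer: k = 5876.
Reconstructed level: 0 + 5876 × 3.7/32768 V = 0.66348876953 V.
e = 0.6635201 − (0.66348876953) = +31.3 µV.

+31.3 µV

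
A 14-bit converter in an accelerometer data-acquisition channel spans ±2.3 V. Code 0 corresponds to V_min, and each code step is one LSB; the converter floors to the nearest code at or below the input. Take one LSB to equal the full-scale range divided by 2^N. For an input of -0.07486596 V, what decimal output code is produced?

The full-scale span is 2.3 − (-2.3) = 4.6 V. LSB = 4.6 V / 2^14 ≈ 280.8 µV.
code = ⌊(V_in − V_min)/LSB⌋ = ⌊(V_in − V_min) × 2^14 / range⌋
     = ⌊(-0.07486596 − (-2.3)) × 16384 / 4.6⌋ = ⌊2.22513404 × 16384/4.6⌋
     = ⌊7925.347⌋ = 7925.

7925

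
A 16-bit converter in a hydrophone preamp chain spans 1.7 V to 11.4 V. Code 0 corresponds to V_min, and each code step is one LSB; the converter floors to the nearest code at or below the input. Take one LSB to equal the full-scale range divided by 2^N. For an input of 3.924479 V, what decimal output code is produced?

15029

Span: 11.4 V − (1.7 V) = 9.7 V. LSB = 9.7 V / 2^16 ≈ 148.0 µV.
V_in − V_min = 3.924479 − (1.7) = 2.224479 V.
Divide by LSB: 2.224479 × 65536/9.7 = 15029.2222.
Truncating gives code 15029.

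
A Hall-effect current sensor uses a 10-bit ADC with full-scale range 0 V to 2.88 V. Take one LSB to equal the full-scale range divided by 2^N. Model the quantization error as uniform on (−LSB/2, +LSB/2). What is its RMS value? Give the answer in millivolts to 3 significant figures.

0.812 mV

Range is 2.88 V.
LSB = 2.88 V ÷ 2^10 = 2.88/1024 V = 2.8125 mV.
RMS of a uniform error over width LSB is LSB/√12 = 0.812 mV.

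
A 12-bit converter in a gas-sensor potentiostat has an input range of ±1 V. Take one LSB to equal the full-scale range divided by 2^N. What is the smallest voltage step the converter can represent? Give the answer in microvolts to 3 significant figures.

The full-scale span is 1 − (-1) = 2 V.
2^12 = 4096 levels.
Step size = 2/4096 V = 488 µV.

488 µV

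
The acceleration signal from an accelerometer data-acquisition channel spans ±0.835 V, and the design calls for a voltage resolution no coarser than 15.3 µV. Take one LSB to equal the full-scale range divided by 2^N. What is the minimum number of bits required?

17 bits

Full-scale range = 0.835 V − (-0.835 V) = 1.67 V.
Need 2^N ≥ 1.67 V / 15.3 µV = 109200 → N_min = 17.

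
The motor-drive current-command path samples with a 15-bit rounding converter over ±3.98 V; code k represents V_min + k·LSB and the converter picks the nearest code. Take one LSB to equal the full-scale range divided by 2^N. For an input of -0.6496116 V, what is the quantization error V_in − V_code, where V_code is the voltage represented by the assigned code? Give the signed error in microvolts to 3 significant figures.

Range = 3.98 − (-3.98) = 7.96 V. LSB = 7.96 V / 2^15 ≈ 242.9 µV.
(V_in − V_min)/LSB = (-0.6496116 − (-3.98)) × 32768/7.96 = 13709.8200 → nearest code k = 13710.
V_code = -3.98 + (13710/32768) × 7.96 = -0.64956787109 V.
Error = V_in − V_code = -0.6496116 − (-0.64956787109) = −43.7 µV.

−43.7 µV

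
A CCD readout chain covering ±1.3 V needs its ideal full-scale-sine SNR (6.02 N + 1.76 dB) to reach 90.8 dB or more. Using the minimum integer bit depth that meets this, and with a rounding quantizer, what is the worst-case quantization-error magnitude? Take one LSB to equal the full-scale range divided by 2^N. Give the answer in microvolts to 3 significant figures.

39.7 µV

Span: 1.3 V − (-1.3 V) = 2.6 V.
6.02 N + 1.76 ≥ 90.8 gives N ≥ 14.791, so the minimum integer is 15.
Step size = 2.6/32768 V = 79.346 µV.
|e|_max = LSB/2 = 39.7 µV.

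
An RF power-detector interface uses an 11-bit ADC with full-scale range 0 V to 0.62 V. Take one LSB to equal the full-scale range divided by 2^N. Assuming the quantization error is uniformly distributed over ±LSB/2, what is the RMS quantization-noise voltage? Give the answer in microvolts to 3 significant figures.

87.4 µV

Span = 0.62 V.
Step size = 0.62/2048 V = 302.73 µV.
V_rms = LSB/√12 = 302.73 µV / √12 = 87.4 µV.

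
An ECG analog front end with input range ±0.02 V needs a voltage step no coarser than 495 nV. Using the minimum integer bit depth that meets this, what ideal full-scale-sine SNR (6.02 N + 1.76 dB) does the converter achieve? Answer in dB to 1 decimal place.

104.1 dB

Span: 0.02 V − (-0.02 V) = 0.04 V.
Need 2^N ≥ 0.04 V / 495 nV = 80810 → N_min = 17.
Ideal SNR at N = 17: 6.02·17 + 1.76 = 104.1 dB.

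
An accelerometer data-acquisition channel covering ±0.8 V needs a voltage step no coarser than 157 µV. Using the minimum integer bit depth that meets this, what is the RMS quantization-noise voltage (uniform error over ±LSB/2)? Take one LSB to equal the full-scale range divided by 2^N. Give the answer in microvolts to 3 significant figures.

The full-scale span is 0.8 − (-0.8) = 1.6 V.
Levels needed ≥ 1.6/157 µV = 10190. 2^14 = 16384 suffices, so N_min = 14.
One LSB is 1.6 V / 16384 = 97.656 µV.
σ_q = LSB/√12 = 97.656 µV/3.4641 = 28.2 µV.

28.2 µV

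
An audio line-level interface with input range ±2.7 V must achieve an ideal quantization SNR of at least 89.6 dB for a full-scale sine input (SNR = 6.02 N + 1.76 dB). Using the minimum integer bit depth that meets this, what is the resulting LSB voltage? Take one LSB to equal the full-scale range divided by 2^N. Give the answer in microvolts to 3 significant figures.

Span: 2.7 V − (-2.7 V) = 5.4 V.
6.02 N + 1.76 ≥ 89.6 gives N ≥ 14.591, so the minimum integer is 15.
Step size = 5.4/32768 V = 165 µV.

165 µV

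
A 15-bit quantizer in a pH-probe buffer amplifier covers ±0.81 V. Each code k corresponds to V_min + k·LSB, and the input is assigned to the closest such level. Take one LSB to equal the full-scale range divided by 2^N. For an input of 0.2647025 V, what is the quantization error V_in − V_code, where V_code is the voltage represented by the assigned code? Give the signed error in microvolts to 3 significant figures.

Range = 0.81 − (-0.81) = 1.62 V. LSB = 1.62 V / 2^15 ≈ 49.44 µV.
(0.2647025 − (-0.81)) / LSB = 1.0747025 × 32768/1.62 = 21738.1800. Nearest integer: k = 21738.
Reconstructed level: -0.81 + 21738 × 1.62/32768 V = 0.26469360352 V.
V_in − V_code = 0.2647025 − (0.26469360352) = +8.90 µV.

+8.90 µV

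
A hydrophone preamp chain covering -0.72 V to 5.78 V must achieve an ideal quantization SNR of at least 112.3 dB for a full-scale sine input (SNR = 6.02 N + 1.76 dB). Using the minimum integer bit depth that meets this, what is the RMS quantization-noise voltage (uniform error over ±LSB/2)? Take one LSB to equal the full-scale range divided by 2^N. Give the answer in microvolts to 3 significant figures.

3.58 µV

Range = 5.78 − (-0.72) = 6.5 V.
N ≥ (112.3 − 1.76)/6.02 = 18.362 → N_min = 19.
LSB = 6.5 V ÷ 2^19 = 6.5/524288 V = 12.398 µV.
RMS noise = LSB/√12 = 3.58 µV.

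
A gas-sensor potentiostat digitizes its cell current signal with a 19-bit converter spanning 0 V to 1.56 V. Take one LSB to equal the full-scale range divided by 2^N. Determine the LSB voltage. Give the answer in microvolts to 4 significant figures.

Span = 1.56 V.
There are 2^19 = 524288 steps.
One LSB is 1.56 V / 524288 = 2.975 µV.

2.975 µV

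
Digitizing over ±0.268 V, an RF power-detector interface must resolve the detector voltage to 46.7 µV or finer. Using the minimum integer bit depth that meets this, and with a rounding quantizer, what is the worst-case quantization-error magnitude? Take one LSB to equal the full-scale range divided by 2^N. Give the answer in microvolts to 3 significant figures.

16.4 µV

The full-scale span is 0.268 − (-0.268) = 0.536 V.
Need 2^N ≥ 0.536 V / 46.7 µV = 11480 → N_min = 14.
LSB = 0.536 V ÷ 2^14 = 0.536/16384 V = 32.715 µV.
Max error for round-to-nearest is LSB/2 = 16.4 µV.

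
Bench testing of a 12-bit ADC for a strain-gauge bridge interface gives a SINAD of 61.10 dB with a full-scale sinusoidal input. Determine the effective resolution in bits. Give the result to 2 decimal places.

ENOB = (61.10 − 1.76)/6.02 = 9.8571 bits.

9.86 bits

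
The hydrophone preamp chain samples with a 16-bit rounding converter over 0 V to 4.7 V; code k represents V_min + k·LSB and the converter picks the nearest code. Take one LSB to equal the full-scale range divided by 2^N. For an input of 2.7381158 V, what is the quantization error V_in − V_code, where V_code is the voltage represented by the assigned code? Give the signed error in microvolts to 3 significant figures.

V_FS = 4.7 V. LSB = 4.7 V / 2^16 ≈ 71.72 µV.
Position in LSBs: (2.7381158 − (0)) × 65536/4.7 = 38179.8207; rounding gives k = 38180.
V_code = 0 + (38180/65536) × 4.7 = 2.7381286621 V.
V_in − V_code = 2.7381158 − (2.7381286621) = −12.9 µV.

−12.9 µV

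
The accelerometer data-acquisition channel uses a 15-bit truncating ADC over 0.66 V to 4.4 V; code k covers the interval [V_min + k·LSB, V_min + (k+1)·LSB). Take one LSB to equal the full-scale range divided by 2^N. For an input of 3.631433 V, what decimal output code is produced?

26034

Range = 4.4 − (0.66) = 3.74 V. LSB = 3.74 V / 2^15 ≈ 114.1 µV.
V_in − V_min = 3.631433 − (0.66) = 2.971433 V.
Divide by LSB: 2.971433 × 32768/3.74 = 26034.2023.
Truncating gives code 26034.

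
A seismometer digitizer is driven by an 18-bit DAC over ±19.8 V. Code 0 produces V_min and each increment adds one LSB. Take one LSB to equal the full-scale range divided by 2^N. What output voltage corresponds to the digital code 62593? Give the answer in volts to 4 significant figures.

Full-scale range = 19.8 V − (-19.8 V) = 39.6 V. LSB = 39.6 V / 2^18.
V_out = -19.8 + 62593 × (39.6/262144) V
      = -19.8 V + 9.45542 V = -10.3446 V.

-10.34 V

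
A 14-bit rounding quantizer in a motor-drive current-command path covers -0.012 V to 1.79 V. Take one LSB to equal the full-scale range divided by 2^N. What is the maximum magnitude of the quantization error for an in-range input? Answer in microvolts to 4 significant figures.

Range = 1.79 − (-0.012) = 1.802 V.
LSB = 1.802 V ÷ 2^14 = 1.802/16384 V = 109.985 µV.
A rounding quantizer has |error| ≤ LSB/2 = 54.99 µV.

54.99 µV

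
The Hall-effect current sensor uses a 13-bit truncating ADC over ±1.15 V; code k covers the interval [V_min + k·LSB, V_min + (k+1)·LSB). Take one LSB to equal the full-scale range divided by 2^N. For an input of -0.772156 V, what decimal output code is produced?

1345

Range = 1.15 − (-1.15) = 2.3 V. LSB = 2.3 V / 2^13 ≈ 280.8 µV.
code = ⌊(V_in − V_min)/LSB⌋ = ⌊(V_in − V_min) × 2^13 / range⌋
     = ⌊(-0.772156 − (-1.15)) × 8192 / 2.3⌋ = ⌊0.377844 × 8192/2.3⌋
     = ⌊1345.782⌋ = 1345.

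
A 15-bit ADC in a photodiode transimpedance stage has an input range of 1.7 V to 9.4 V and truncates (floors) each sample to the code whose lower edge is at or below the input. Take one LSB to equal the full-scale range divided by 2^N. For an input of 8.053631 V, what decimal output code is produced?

Range = 9.4 − (1.7) = 7.7 V. LSB = 7.7 V / 2^15 ≈ 235.0 µV.
(V_in − V_min) × 2^15/range = (8.053631 − (1.7)) × 32768/7.7 = 27038.413.
Floor → code = 27038.

27038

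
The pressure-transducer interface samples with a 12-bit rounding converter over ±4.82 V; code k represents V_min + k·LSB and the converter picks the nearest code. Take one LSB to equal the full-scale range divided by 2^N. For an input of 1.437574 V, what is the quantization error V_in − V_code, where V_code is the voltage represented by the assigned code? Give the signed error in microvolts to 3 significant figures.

The full-scale span is 4.82 − (-4.82) = 9.64 V. LSB = 9.64 V / 2^12 ≈ 2.354 mV.
(V_in − V_min)/LSB = (1.437574 − (-4.82)) × 4096/9.64 = 2658.8198 → nearest code k = 2659.
Reconstructed level: -4.82 + 2659 × 9.64/4096 V = 1.437998047 V.
e = 1.437574 − (1.437998047) = −424 µV.

−424 µV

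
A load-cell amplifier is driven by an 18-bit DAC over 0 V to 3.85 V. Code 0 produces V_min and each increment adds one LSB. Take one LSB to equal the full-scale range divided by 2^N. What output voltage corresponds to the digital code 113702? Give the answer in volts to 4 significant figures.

1.670 V

Range is 3.85 V. LSB = 3.85 V / 2^18.
Output = V_min + (113702/262144) × range = 0 + 0.433739 × 3.85 V
      = 0 + 1.66989 = 1.66989 V.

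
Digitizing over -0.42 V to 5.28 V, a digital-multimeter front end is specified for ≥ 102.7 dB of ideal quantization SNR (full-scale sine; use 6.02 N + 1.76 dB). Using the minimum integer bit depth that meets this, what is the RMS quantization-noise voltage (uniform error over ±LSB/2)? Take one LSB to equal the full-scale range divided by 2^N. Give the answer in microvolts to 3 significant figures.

12.6 µV

The full-scale span is 5.28 − (-0.42) = 5.7 V.
N ≥ (102.7 − 1.76)/6.02 = 16.767 → N_min = 17.
Step size = 5.7/131072 V = 43.488 µV.
V_rms = LSB/√12 = 12.6 µV.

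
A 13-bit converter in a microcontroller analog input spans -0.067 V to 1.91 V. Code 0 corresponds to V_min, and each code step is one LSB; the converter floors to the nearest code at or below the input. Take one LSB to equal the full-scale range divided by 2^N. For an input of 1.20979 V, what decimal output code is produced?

The full-scale span is 1.91 − (-0.067) = 1.977 V. LSB = 1.977 V / 2^13 ≈ 241.3 µV.
V_in − V_min = 1.20979 − (-0.067) = 1.27679 V.
Divide by LSB: 1.27679 × 8192/1.977 = 5290.5734.
Truncating gives code 5290.

5290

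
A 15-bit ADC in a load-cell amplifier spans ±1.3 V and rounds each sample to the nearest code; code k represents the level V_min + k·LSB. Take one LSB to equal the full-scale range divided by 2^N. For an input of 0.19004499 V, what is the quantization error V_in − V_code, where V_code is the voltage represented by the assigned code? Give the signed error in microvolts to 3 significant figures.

Full-scale range = 1.3 V − (-1.3 V) = 2.6 V. LSB = 2.6 V / 2^15 ≈ 79.35 µV.
(V_in − V_min)/LSB = (0.19004499 − (-1.3)) × 32768/2.6 = 18779.1516 → nearest code k = 18779.
V_code = -1.3 + (18779/32768) × 2.6 = 0.19003295898 V.
e = 0.19004499 − (0.19003295898) = +12.0 µV.

+12.0 µV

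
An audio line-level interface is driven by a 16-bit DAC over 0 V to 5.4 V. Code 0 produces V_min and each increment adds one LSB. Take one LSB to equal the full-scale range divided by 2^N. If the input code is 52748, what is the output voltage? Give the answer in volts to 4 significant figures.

4.346 V

V_FS = 5.4 V. LSB = 5.4 V / 2^16.
V_out = V_min + code × LSB = 0 V + 52748 × 5.4 V / 65536
      = 0 + 4.34630 = 4.34630 V.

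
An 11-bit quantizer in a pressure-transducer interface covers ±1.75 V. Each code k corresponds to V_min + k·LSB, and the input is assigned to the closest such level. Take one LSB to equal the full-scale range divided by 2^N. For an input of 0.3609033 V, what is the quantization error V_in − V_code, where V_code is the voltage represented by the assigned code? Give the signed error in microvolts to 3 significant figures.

Range = 1.75 − (-1.75) = 3.5 V. LSB = 3.5 V / 2^11 ≈ 1.709 mV.
Position in LSBs: (0.3609033 − (-1.75)) × 2048/3.5 = 1235.1800; rounding gives k = 1235.
Reconstructed level: -1.75 + 1235 × 3.5/2048 V = 0.3605957031 V.
Error = V_in − V_code = 0.3609033 − (0.3605957031) = +308 µV.

+308 µV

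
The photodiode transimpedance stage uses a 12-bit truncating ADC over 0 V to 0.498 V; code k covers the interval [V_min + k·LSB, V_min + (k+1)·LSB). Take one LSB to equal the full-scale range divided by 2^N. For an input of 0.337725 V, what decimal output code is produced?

Full-scale range = 0.498 V. LSB = 0.498 V / 2^12 ≈ 121.6 µV.
code = ⌊(V_in − V_min)/LSB⌋ = ⌊(V_in − V_min) × 2^12 / range⌋
     = ⌊(0.337725 − (0)) × 4096 / 0.498⌋ = ⌊0.337725 × 4096/0.498⌋
     = ⌊2777.754⌋ = 2777.

2777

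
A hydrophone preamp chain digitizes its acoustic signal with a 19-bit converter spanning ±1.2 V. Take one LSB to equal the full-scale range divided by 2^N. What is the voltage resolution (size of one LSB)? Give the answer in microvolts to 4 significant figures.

Span: 1.2 V − (-1.2 V) = 2.4 V.
2^19 = 524288 levels.
LSB = 2.4 V ÷ 2^19 = 2.4/524288 V = 4.578 µV.

4.578 µV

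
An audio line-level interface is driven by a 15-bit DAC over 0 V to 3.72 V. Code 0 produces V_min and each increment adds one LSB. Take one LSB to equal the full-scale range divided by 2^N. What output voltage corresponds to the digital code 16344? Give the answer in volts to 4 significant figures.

1.855 V

Full-scale range = 3.72 V. LSB = 3.72 V / 2^15.
Output = V_min + (16344/32768) × range = 0 + 0.498779 × 3.72 V
      = 0 V + 1.85546 V = 1.85546 V.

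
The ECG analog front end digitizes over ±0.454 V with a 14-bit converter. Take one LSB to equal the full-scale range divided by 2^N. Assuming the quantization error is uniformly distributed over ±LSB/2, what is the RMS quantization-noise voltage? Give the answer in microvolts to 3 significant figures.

Span: 0.454 V − (-0.454 V) = 0.908 V.
LSB = 0.908 V ÷ 2^14 = 0.908/16384 V = 55.420 µV.
RMS of a uniform error over width LSB is LSB/√12 = 16.0 µV.

16.0 µV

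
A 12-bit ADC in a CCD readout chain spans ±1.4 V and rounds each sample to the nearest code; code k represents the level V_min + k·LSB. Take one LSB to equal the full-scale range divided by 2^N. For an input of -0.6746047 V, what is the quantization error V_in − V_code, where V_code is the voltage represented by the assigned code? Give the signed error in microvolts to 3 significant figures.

Full-scale range = 1.4 V − (-1.4 V) = 2.8 V. LSB = 2.8 V / 2^12 ≈ 0.6836 mV.
(V_in − V_min)/LSB = (-0.6746047 − (-1.4)) × 4096/2.8 = 1061.1497 → nearest code k = 1061.
V_code = V_min + k × range/2^12 = -1.4 + 1061 × 2.8/4096 = -0.6747070313 V.
Error = V_in − V_code = -0.6746047 − (-0.6747070313) = +102 µV.

+102 µV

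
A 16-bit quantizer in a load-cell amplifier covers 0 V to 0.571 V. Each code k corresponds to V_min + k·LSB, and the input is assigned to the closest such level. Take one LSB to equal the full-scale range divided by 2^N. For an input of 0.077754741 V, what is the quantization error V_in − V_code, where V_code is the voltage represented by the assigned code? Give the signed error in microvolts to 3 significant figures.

+1.99 µV

Range is 0.571 V. LSB = 0.571 V / 2^16 ≈ 8.713 µV.
(0.077754741 − (0)) / LSB = 0.077754741 × 65536/0.571 = 8924.2289. Nearest integer: k = 8924.
V_code = 0 + (8924/65536) × 0.571 = 0.077752746582 V.
e = 0.077754741 − (0.077752746582) = +1.99 µV.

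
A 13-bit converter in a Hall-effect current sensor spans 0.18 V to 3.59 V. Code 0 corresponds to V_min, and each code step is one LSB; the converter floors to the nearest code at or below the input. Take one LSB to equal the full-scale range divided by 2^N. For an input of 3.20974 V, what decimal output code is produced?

7278

Range = 3.59 − (0.18) = 3.41 V. LSB = 3.41 V / 2^13 ≈ 416.3 µV.
V_in − V_min = 3.20974 − (0.18) = 3.02974 V.
Divide by LSB: 3.02974 × 8192/3.41 = 7278.4839.
Truncating gives code 7278.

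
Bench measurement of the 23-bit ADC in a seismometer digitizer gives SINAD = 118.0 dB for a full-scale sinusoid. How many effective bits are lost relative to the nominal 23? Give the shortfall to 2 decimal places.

ENOB = (SINAD − 1.76)/6.02 = (118.0 − 1.76)/6.02 = 19.3090 bits.
Lost resolution: 23 − 19.3090 = 3.6910 bits.

3.69 bits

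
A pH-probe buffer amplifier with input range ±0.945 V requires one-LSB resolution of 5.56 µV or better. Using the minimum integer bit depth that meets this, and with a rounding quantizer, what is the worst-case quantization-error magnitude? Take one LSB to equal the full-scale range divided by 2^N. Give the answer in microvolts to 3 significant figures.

1.80 µV

Full-scale range = 0.945 V − (-0.945 V) = 1.89 V.
Levels needed ≥ 1.89/5.56 µV = 339900. 2^19 = 524288 suffices, so N_min = 19.
One LSB is 1.89 V / 524288 = 3.6049 µV.
|e|_max = LSB/2 = 1.80 µV.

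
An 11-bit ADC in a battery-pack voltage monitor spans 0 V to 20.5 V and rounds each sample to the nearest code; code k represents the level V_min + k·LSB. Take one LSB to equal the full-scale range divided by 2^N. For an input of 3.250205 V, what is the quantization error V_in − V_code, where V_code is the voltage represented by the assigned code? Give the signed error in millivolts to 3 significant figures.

−2.97 mV

V_FS = 20.5 V. LSB = 20.5 V / 2^11 ≈ 10.01 mV.
(V_in − V_min)/LSB = (3.250205 − (0)) × 2048/20.5 = 324.7034 → nearest code k = 325.
V_code = V_min + k × range/2^11 = 0 + 325 × 20.5/2048 = 3.253173828 V.
e = 3.250205 − (3.253173828) = −2.97 mV.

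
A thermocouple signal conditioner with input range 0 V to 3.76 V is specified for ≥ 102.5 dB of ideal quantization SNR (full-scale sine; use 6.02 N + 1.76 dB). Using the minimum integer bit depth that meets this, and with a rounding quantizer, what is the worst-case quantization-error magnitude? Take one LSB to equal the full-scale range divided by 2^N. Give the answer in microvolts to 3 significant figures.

14.3 µV

Full-scale range = 3.76 V.
6.02 N + 1.76 ≥ 102.5 gives N ≥ 16.734, so the minimum integer is 17.
LSB = 3.76 V / 2^17 = 28.687 µV.
Half an LSB is 14.3 µV.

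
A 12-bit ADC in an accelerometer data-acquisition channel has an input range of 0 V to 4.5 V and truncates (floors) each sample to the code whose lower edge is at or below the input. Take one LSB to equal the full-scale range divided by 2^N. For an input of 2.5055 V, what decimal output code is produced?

V_FS = 4.5 V. LSB = 4.5 V / 2^12 ≈ 1.099 mV.
(V_in − V_min) × 2^12/range = (2.5055 − (0)) × 4096/4.5 = 2280.562.
Floor → code = 2280.

2280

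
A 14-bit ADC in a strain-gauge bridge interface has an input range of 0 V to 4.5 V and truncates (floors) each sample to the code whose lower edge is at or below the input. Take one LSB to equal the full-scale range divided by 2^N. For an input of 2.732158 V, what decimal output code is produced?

Range is 4.5 V. LSB = 4.5 V / 2^14 ≈ 274.7 µV.
V_in − V_min = 2.732158 − (0) = 2.732158 V.
Divide by LSB: 2.732158 × 16384/4.5 = 9947.4837.
Truncating gives code 9947.

9947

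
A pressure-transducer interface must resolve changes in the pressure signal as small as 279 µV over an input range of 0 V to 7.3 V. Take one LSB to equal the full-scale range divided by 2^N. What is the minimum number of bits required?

Full-scale range = 7.3 V.
Levels needed ≥ 7.3/279 µV = 26160. 2^15 = 32768 suffices, so N_min = 15.

15 bits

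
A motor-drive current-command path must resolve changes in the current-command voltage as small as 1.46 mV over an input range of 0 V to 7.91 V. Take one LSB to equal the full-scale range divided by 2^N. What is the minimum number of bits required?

13 bits

Span = 7.91 V.
Levels needed ≥ 7.91/1.46 mV = 5418. 2^13 = 8192 suffices, so N_min = 13.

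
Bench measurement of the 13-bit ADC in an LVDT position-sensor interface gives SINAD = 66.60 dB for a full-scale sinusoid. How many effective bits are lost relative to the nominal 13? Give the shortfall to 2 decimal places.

Effective bits = (66.60 − 1.76)/6.02 = 10.7708.
13 − 10.7708 = 2.23 bits below nominal.

2.23 bits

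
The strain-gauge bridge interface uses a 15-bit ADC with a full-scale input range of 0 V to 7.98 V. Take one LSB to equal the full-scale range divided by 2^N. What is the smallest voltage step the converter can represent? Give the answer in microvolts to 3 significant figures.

244 µV

Full-scale range = 7.98 V.
There are 2^15 = 32768 steps.
LSB = 7.98 V ÷ 2^15 = 7.98/32768 V = 244 µV.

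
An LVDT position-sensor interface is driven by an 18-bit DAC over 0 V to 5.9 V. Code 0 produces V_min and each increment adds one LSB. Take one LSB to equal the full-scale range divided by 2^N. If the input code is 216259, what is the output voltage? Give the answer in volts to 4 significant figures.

4.867 V

Range is 5.9 V. LSB = 5.9 V / 2^18.
Output = V_min + (216259/262144) × range = 0 + 0.824963 × 5.9 V
      = 0 V + 4.86728 V = 4.86728 V.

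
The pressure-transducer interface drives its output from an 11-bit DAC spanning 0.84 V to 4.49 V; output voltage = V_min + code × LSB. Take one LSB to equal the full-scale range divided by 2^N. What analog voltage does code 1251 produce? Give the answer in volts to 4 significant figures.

Full-scale range = 4.49 V − (0.84 V) = 3.65 V. LSB = 3.65 V / 2^11.
Output = V_min + (1251/2048) × range = 0.84 + 0.610840 × 3.65 V
      = 0.84 V + 2.22957 V = 3.06957 V.

3.070 V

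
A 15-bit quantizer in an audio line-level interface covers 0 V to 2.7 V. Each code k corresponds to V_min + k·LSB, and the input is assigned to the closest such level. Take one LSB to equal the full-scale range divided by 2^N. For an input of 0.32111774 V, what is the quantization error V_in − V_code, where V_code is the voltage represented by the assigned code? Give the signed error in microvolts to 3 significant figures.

Span = 2.7 V. LSB = 2.7 V / 2^15 ≈ 82.40 µV.
(0.32111774 − (0)) / LSB = 0.32111774 × 32768/2.7 = 3897.1800. Nearest integer: k = 3897.
V_code = 0 + (3897/32768) × 2.7 = 0.32110290527 V.
Error = V_in − V_code = 0.32111774 − (0.32110290527) = +14.8 µV.

+14.8 µV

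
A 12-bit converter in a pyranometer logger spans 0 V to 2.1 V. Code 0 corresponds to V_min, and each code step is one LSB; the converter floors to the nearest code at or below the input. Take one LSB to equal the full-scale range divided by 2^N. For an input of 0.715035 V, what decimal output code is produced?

Full-scale range = 2.1 V. LSB = 2.1 V / 2^12 ≈ 0.5127 mV.
(V_in − V_min) × 2^12/range = (0.715035 − (0)) × 4096/2.1 = 1394.659.
Floor → code = 1394.

1394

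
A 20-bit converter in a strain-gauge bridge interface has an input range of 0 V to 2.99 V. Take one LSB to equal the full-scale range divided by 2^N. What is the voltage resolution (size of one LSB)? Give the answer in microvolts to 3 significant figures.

V_FS = 2.99 V.
Number of codes = 2^20 = 1048576.
LSB = 2.99 V / 2^20 = 2.85 µV.

2.85 µV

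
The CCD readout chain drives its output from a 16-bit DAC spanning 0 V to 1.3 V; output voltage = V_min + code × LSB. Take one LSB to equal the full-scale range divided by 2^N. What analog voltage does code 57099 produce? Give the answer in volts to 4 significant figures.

V_FS = 1.3 V. LSB = 1.3 V / 2^16.
V_out = V_min + code × LSB = 0 V + 57099 × 1.3 V / 65536
      = 0 + 1.13264 = 1.13264 V.

1.133 V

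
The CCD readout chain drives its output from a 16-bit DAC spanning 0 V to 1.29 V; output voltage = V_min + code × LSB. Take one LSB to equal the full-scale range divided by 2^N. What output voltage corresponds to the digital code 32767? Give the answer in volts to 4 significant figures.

Range is 1.29 V. LSB = 1.29 V / 2^16.
Output = V_min + (32767/65536) × range = 0 + 0.499985 × 1.29 V
      = 0 + 0.644980 = 0.644980 V.

0.6450 V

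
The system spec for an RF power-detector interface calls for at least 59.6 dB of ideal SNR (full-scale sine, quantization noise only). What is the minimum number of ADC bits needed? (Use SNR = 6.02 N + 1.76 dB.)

Required N = ⌈(59.6 − 1.76)/6.02⌉ = ⌈9.608⌉ = 10.

10 bits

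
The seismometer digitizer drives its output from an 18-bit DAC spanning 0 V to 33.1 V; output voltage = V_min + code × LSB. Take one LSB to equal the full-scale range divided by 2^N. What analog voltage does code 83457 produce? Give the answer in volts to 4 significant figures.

10.54 V

Full-scale range = 33.1 V. LSB = 33.1 V / 2^18.
V_out = 0 + 83457 × (33.1/262144) V
      = 0 V + 10.5378 V = 10.5378 V.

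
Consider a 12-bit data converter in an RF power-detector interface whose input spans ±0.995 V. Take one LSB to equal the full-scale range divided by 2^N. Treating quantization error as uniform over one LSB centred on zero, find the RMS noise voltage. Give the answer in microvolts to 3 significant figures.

Span: 0.995 V − (-0.995 V) = 1.99 V.
LSB = 1.99 V ÷ 2^12 = 1.99/4096 V = 485.84 µV.
RMS of a uniform error over width LSB is LSB/√12 = 140 µV.

140 µV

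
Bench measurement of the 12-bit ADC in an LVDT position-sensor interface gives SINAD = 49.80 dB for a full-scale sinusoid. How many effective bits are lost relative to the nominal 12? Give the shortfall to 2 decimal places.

4.02 bits

N_eff = (49.80 − 1.76)/6.02 = 7.9801 bits.
Lost resolution: 12 − 7.9801 = 4.0199 bits.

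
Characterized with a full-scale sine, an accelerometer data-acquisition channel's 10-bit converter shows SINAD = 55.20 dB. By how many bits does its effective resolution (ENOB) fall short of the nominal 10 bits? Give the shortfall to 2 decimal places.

ENOB = (SINAD − 1.76)/6.02 = (55.20 − 1.76)/6.02 = 8.8771 bits.
Shortfall = 10 − 8.8771 = 1.1229 bits.

1.12 bits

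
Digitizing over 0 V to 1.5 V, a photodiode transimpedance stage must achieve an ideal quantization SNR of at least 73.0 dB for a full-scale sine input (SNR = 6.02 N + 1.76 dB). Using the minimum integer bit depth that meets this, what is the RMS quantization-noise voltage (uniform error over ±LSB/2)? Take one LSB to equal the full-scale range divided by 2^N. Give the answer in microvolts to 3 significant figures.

106 µV

Full-scale range = 1.5 V.
Required N = ⌈(73.0 − 1.76)/6.02⌉ = ⌈11.834⌉ = 12.
LSB = 1.5 V / 2^12 = 366.21 µV.
V_rms = LSB/√12 = 106 µV.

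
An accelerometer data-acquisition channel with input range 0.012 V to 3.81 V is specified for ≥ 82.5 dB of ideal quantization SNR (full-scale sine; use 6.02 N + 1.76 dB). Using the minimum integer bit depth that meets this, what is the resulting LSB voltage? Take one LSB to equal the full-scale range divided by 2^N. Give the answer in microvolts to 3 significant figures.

The full-scale span is 3.81 − (0.012) = 3.798 V.
N ≥ (82.5 − 1.76)/6.02 = 13.412 → N_min = 14.
One LSB is 3.798 V / 16384 = 232 µV.

232 µV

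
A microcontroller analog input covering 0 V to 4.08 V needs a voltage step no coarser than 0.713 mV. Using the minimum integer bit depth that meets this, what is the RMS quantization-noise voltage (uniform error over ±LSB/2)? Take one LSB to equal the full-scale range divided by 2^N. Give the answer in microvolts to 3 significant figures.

144 µV

Span = 4.08 V.
Required number of levels: 4.08/0.713 mV = 5722.3; smallest N with 2^N ≥ that is 13.
Step size = 4.08/8192 V = 498.05 µV.
RMS noise = LSB/√12 = 144 µV.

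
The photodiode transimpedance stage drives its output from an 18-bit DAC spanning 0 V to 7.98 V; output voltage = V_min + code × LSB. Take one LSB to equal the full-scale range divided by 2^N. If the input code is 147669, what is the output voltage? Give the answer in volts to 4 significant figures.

4.495 V

Span = 7.98 V. LSB = 7.98 V / 2^18.
Output = V_min + (147669/262144) × range = 0 + 0.563313 × 7.98 V
      = 0 + 4.49523 = 4.49523 V.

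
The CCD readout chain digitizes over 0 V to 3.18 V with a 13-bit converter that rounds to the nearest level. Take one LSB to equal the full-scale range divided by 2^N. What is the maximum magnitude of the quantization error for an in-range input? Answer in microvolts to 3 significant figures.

194 µV

Full-scale range = 3.18 V.
LSB = 3.18 V / 2^13 = 388.18 µV.
A rounding quantizer has |error| ≤ LSB/2 = 194 µV.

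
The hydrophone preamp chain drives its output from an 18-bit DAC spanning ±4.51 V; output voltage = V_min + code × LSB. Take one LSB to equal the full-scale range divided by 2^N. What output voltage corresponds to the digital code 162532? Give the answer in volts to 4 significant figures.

1.082 V

Full-scale range = 4.51 V − (-4.51 V) = 9.02 V. LSB = 9.02 V / 2^18.
Output = V_min + (162532/262144) × range = -4.51 + 0.620010 × 9.02 V
      = -4.51 + 5.59249 = 1.08249 V.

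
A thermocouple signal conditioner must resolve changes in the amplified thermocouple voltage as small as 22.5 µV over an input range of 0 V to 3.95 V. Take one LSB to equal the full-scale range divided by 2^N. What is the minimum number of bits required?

18 bits

Span = 3.95 V.
Levels needed ≥ 3.95/22.5 µV = 175600. 2^18 = 262144 suffices, so N_min = 18.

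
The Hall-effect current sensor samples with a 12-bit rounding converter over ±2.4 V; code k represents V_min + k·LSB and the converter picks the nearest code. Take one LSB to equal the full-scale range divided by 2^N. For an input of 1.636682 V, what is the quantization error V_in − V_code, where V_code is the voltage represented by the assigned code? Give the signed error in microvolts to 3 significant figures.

−427 µV

The full-scale span is 2.4 − (-2.4) = 4.8 V. LSB = 4.8 V / 2^12 ≈ 1.172 mV.
(1.636682 − (-2.4)) / LSB = 4.036682 × 4096/4.8 = 3444.6353. Nearest integer: k = 3445.
V_code = V_min + k × range/2^12 = -2.4 + 3445 × 4.8/4096 = 1.637109375 V.
Error = V_in − V_code = 1.636682 − (1.637109375) = −427 µV.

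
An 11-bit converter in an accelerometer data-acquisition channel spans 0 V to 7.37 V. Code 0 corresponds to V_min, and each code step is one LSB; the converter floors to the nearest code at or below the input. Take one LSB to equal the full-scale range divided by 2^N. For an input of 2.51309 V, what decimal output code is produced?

698

Span = 7.37 V. LSB = 7.37 V / 2^11 ≈ 3.599 mV.
code = ⌊(V_in − V_min)/LSB⌋ = ⌊(V_in − V_min) × 2^11 / range⌋
     = ⌊(2.51309 − (0)) × 2048 / 7.37⌋ = ⌊2.51309 × 2048/7.37⌋
     = ⌊698.346⌋ = 698.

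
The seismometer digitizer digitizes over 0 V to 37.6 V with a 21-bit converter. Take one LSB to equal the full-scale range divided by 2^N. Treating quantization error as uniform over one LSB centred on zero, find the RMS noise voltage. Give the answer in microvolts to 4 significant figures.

Full-scale range = 37.6 V.
LSB = 37.6 V / 2^21 = 17.9291 µV.
RMS of a uniform error over width LSB is LSB/√12 = 5.176 µV.

5.176 µV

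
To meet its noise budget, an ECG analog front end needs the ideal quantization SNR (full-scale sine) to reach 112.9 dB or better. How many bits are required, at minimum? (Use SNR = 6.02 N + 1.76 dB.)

N ≥ (112.9 − 1.76)/6.02 = 18.462 → N_min = 19.

19 bits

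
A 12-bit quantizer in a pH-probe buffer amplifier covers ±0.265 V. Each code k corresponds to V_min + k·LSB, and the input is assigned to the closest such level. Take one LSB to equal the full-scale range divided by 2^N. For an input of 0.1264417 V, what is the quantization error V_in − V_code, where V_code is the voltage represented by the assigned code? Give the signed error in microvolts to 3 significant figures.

Full-scale range = 0.265 V − (-0.265 V) = 0.53 V. LSB = 0.53 V / 2^12 ≈ 129.4 µV.
(0.1264417 − (-0.265)) / LSB = 0.3914417 × 4096/0.53 = 3025.1796. Nearest integer: k = 3025.
V_code = -0.265 + (3025/4096) × 0.53 = 0.1264184570 V.
e = 0.1264417 − (0.1264184570) = +23.2 µV.

+23.2 µV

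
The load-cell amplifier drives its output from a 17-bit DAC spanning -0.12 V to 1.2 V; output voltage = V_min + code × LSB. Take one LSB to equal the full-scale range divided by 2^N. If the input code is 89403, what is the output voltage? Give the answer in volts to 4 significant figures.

0.7804 V

Span: 1.2 V − (-0.12 V) = 1.32 V. LSB = 1.32 V / 2^17.
V_out = V_min + code × LSB = -0.12 V + 89403 × 1.32 V / 131072
      = -0.12 + 0.900360 = 0.780360 V.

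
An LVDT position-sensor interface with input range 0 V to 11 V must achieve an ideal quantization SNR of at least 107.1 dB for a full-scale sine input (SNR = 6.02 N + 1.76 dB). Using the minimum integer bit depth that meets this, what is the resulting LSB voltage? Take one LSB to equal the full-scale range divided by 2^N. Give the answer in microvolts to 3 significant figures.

42.0 µV

Range is 11 V.
N ≥ (107.1 − 1.76)/6.02 = 17.498 → N_min = 18.
Step size = 11/262144 V = 42.0 µV.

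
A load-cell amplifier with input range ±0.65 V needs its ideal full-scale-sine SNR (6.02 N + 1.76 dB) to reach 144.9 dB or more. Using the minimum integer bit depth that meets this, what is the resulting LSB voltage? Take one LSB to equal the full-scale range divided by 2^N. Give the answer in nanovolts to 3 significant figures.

77.5 nV

Full-scale range = 0.65 V − (-0.65 V) = 1.3 V.
6.02 N + 1.76 ≥ 144.9 gives N ≥ 23.777, so the minimum integer is 24.
Step size = 1.3/16777216 V = 77.5 nV.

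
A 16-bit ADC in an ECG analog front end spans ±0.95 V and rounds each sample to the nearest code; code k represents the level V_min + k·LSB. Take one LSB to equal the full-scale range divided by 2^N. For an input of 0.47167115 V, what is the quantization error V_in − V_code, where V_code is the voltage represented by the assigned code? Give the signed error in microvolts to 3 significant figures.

Span: 0.95 V − (-0.95 V) = 1.9 V. LSB = 1.9 V / 2^16 ≈ 28.99 µV.
Position in LSBs: (0.47167115 − (-0.95)) × 65536/1.9 = 49037.1792; rounding gives k = 49037.
Reconstructed level: -0.95 + 49037 × 1.9/65536 V = 0.47166595459 V.
e = 0.47167115 − (0.47166595459) = +5.20 µV.

+5.20 µV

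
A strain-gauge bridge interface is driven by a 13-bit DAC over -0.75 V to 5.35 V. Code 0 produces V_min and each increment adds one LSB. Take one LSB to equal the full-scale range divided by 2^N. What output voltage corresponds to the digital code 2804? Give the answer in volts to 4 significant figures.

Full-scale range = 5.35 V − (-0.75 V) = 6.1 V. LSB = 6.1 V / 2^13.
V_out = V_min + code × LSB = -0.75 V + 2804 × 6.1 V / 8192
      = -0.75 V + 2.08794 V = 1.33794 V.

1.338 V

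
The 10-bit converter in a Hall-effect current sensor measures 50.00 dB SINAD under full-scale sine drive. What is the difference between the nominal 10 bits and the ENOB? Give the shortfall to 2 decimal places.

1.99 bits

ENOB = (SINAD − 1.76)/6.02 = (50.00 − 1.76)/6.02 = 8.0133 bits.
Shortfall = 10 − 8.0133 = 1.9867 bits.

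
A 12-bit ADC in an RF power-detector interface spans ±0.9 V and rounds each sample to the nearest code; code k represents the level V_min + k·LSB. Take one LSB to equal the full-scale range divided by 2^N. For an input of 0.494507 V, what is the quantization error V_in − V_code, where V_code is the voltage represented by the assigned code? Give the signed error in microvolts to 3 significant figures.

Span: 0.9 V − (-0.9 V) = 1.8 V. LSB = 1.8 V / 2^12 ≈ 439.5 µV.
Position in LSBs: (0.494507 − (-0.9)) × 4096/1.8 = 3173.2782; rounding gives k = 3173.
V_code = V_min + k × range/2^12 = -0.9 + 3173 × 1.8/4096 = 0.4943847656 V.
Error = V_in − V_code = 0.494507 − (0.4943847656) = +122 µV.

+122 µV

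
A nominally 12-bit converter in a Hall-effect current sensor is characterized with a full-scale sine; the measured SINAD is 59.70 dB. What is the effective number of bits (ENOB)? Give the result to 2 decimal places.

9.62 bits

ENOB = (SINAD − 1.76) / 6.02 = (59.70 − 1.76) / 6.02 = 57.94 / 6.02 = 9.6246.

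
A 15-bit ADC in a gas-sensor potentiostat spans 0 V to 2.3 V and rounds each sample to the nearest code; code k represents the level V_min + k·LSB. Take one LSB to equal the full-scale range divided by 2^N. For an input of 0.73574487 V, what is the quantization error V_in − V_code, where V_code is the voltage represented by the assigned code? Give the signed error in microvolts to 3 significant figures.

+8.79 µV

Range is 2.3 V. LSB = 2.3 V / 2^15 ≈ 70.19 µV.
Position in LSBs: (0.73574487 − (0)) × 32768/2.3 = 10482.1252; rounding gives k = 10482.
Reconstructed level: 0 + 10482 × 2.3/32768 V = 0.73573608398 V.
e = 0.73574487 − (0.73573608398) = +8.79 µV.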